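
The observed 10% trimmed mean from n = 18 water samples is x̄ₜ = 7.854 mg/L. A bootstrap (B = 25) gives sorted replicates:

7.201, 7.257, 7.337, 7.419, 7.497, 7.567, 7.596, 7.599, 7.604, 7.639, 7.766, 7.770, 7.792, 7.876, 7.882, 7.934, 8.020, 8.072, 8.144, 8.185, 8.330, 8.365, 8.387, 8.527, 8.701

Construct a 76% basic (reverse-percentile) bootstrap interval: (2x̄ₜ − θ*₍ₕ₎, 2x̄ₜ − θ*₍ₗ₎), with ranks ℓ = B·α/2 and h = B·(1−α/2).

(7.343, 8.371)

Percentile endpoints at ranks 3 and 22: θ*₍3₎ = 7.337, θ*₍22₎ = 8.365.
Basic interval reflects these around x̄ₜ:
  lower = 2 × 7.854 − 8.365 = 7.343
  upper = 2 × 7.854 − 7.337 = 8.371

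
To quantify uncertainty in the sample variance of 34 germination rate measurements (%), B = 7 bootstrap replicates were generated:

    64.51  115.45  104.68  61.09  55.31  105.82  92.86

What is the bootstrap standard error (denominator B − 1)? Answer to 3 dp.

SE* = 24.764

Bootstrap SE is the standard deviation of the 7 replicate variances.
Mean of replicates: (64.51 + 115.45 + 104.68 + 61.09 + 55.31 + 105.82 + 92.86) / 7 = 599.7200 / 7 = 85.6743
Sum of squared deviations: (−21.1643)² + (+29.7757)² + (+19.0057)² + (−24.5843)² + (−30.3643)² + (+20.1457)² + (+7.1857)² = 3679.5986
Variance = 3679.5986 / 6 = 613.2664
SE* = √613.2664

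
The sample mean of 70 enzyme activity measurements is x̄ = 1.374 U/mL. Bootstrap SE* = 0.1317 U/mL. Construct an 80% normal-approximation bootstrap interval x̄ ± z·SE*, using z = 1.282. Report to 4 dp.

Margin = 1.282 × 0.1317 = 0.16884
Interval: 1.374 ± 0.16884

(1.2052, 1.5428)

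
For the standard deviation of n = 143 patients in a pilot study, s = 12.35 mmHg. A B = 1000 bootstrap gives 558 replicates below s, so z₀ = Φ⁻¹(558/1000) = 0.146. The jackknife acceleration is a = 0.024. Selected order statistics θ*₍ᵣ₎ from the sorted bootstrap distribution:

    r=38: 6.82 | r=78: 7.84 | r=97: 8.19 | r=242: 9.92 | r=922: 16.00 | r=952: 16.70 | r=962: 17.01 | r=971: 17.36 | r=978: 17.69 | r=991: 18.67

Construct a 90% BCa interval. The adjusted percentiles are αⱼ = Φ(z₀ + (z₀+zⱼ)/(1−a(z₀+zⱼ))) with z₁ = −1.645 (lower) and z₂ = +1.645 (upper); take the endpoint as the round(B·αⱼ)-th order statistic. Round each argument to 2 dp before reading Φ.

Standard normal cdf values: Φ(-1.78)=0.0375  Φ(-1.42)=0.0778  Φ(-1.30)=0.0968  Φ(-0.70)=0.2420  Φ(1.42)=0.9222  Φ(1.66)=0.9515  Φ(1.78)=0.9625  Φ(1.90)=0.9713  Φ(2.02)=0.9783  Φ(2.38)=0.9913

Lower: z₀ + z₁ = 0.146 + (-1.645) = -1.499; 1 − a(z₀+z₁) = 1 − (0.024)(-1.499) = 1.0360; argument = 0.146 + (-1.499)/1.0360 = -1.3009 → -1.30.
α₁ = Φ(-1.30) = 0.0968; rank = round(1000 × 0.0968) = 97; θ*₍97₎ = 8.19.
Upper: z₀ + z₂ = 1.791; 1 − a(z₀+z₂) = 0.9570; argument = 2.0174 → 2.02; α₂ = 0.9783; rank = 978; θ*₍978₎ = 17.69.

(8.19, 17.69)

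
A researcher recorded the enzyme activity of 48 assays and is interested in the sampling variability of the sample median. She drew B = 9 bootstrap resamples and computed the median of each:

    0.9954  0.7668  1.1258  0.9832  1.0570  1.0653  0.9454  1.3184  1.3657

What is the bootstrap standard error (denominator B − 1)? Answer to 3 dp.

Bootstrap SE is the standard deviation of the 9 replicate medians.
Mean of replicates: (0.9954 + 0.7668 + 1.1258 + 0.9832 + 1.0570 + 1.0653 + 0.9454 + 1.3184 + 1.3657) / 9 = 9.62300 / 9 = 1.06922
Sum of squared deviations: (−0.07382)² + (−0.30242)² + (+0.05658)² + (−0.08602)² + (−0.01222)² + (−0.00392)² + (−0.12382)² + (+0.24918)² + (+0.29648)² = 0.27300
Variance = 0.27300 / 8 = 0.03412
SE* = √0.03412

SE* = 0.185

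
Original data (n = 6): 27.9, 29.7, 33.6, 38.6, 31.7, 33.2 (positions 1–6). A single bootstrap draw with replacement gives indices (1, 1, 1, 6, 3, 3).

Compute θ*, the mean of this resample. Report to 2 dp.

Resample values: 27.9, 27.9, 27.9, 33.2, 33.6, 33.6.
Mean = (27.9 + 27.9 + 27.9 + 33.2 + 33.6 + 33.6) / 6 = 184.10 / 6 = 30.68

θ* = 30.68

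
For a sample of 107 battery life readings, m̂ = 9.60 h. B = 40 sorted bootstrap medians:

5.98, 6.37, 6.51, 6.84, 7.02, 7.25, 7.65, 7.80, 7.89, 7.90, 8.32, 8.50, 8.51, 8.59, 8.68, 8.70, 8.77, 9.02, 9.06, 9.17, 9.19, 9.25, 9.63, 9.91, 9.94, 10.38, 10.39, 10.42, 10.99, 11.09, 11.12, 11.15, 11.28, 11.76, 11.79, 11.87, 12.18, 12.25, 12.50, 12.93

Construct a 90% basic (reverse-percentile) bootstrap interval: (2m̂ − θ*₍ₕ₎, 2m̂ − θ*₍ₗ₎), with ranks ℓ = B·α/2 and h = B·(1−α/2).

(6.95, 12.83)

Percentile endpoints at ranks 2 and 38: θ*₍2₎ = 6.37, θ*₍38₎ = 12.25.
Basic interval reflects these around m̂:
  lower = 2 × 9.60 − 12.25 = 6.95
  upper = 2 × 9.60 − 6.37 = 12.83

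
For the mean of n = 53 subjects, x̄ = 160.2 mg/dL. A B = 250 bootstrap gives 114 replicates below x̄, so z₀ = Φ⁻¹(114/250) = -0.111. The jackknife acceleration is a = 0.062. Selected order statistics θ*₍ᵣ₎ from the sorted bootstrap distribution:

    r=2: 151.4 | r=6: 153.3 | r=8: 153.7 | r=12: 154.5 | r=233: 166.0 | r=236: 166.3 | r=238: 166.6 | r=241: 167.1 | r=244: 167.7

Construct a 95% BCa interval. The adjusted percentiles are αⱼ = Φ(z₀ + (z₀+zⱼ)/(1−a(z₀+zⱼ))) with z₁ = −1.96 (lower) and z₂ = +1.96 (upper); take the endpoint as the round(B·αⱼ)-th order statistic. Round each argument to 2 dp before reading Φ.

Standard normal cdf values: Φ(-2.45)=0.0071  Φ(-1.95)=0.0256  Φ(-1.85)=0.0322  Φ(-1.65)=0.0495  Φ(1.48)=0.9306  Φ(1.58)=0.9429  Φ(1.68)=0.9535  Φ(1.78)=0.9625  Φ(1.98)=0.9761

Lower: z₀ + z₁ = -0.111 + (-1.960) = -2.071; 1 − a(z₀+z₁) = 1 − (0.062)(-2.071) = 1.1284; argument = -0.111 + (-2.071)/1.1284 = -1.9463 → -1.95.
α₁ = Φ(-1.95) = 0.0256; rank = round(250 × 0.0256) = 6; θ*₍6₎ = 153.3.
Upper: z₀ + z₂ = 1.849; 1 − a(z₀+z₂) = 0.8854; argument = 1.9774 → 1.98; α₂ = 0.9761; rank = 244; θ*₍244₎ = 167.7.

(153.3, 167.7)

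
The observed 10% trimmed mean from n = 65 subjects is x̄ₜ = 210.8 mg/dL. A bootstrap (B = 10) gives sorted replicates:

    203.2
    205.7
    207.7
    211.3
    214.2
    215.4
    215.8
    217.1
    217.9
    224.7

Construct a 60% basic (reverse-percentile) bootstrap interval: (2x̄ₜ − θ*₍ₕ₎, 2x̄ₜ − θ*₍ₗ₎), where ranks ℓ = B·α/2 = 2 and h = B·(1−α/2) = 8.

Percentile endpoints at ranks 2 and 8: θ*₍2₎ = 205.7, θ*₍8₎ = 217.1.
Basic interval reflects these around x̄ₜ:
  lower = 2 × 210.8 − 217.1 = 204.5
  upper = 2 × 210.8 − 205.7 = 215.9

(204.5, 215.9)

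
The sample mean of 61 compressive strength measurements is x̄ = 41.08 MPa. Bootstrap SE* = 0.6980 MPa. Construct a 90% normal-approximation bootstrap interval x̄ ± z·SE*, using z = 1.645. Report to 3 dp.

(39.932, 42.228)

Margin = 1.645 × 0.6980 = 1.1482
Interval: 41.08 ± 1.1482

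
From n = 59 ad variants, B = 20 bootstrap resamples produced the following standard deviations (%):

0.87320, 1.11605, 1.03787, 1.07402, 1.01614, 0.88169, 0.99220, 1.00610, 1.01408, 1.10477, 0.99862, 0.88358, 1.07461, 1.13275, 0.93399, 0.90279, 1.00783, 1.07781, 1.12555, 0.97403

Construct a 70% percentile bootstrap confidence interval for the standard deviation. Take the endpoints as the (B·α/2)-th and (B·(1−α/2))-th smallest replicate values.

(0.88358, 1.10477)

Sorted replicates: 0.87320, 0.88169, 0.88358, 0.90279, 0.93399, 0.97403, 0.99220, 0.99862, 1.00610, 1.00783, 1.01408, 1.01614, 1.03787, 1.07402, 1.07461, 1.07781, 1.10477, 1.11605, 1.12555, 1.13275
α = 0.30; lower rank = 20 × 0.150 = 3; upper rank = 20 × 0.850 = 17.
The 3rd smallest replicate is 0.88358; the 17th is 1.10477.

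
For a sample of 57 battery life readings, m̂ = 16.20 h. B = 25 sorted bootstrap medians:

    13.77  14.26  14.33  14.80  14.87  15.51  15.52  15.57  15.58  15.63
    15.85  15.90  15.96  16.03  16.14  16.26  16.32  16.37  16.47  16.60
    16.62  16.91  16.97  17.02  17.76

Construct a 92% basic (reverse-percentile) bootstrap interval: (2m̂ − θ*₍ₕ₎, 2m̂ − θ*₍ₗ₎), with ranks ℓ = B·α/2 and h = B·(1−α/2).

Percentile endpoints at ranks 1 and 24: θ*₍1₎ = 13.77, θ*₍24₎ = 17.02.
Basic interval reflects these around m̂:
  lower = 2 × 16.20 − 17.02 = 15.38
  upper = 2 × 16.20 − 13.77 = 18.63

(15.38, 18.63)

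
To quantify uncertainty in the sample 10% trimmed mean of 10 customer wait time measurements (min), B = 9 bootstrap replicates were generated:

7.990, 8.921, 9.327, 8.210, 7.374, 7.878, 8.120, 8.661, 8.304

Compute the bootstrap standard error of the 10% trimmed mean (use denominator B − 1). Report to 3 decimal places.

SE* = 0.585

Bootstrap SE is the standard deviation of the 9 replicate 10% trimmed means.
Mean of replicates: (7.990 + 8.921 + 9.327 + 8.210 + 7.374 + 7.878 + 8.120 + 8.661 + 8.304) / 9 = 74.7850 / 9 = 8.3094
Sum of squared deviations: (−0.3194)² + (+0.6116)² + (+1.0176)² + (−0.0994)² + (−0.9354)² + (−0.4314)² + (−0.1894)² + (+0.3516)² + (−0.0054)² = 2.7421
Variance = 2.7421 / 8 = 0.3428
SE* = √0.3428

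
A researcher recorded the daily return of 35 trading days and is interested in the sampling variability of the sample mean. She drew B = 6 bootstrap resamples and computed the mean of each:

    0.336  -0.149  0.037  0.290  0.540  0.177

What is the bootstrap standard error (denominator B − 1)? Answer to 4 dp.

Bootstrap SE is the standard deviation of the 6 replicate means.
Mean of replicates: (0.336 + (-0.149) + 0.037 + 0.290 + 0.540 + 0.177) / 6 = 1.23100 / 6 = 0.20517
Sum of squared deviations: (+0.13083)² + (−0.35417)² + (−0.16817)² + (+0.08483)² + (+0.33483)² + (−0.02817)² = 0.29093
Variance = 0.29093 / 5 = 0.05819
SE* = √0.05819

SE* = 0.2412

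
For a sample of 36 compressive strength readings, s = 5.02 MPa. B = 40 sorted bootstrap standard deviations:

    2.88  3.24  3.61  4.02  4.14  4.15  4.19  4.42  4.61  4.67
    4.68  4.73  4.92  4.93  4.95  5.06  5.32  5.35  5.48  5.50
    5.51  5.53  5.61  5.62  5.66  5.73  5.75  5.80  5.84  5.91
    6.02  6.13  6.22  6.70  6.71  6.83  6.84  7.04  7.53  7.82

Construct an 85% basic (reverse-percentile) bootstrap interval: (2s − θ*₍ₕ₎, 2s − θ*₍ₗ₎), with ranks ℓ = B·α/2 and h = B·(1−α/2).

Percentile endpoints at ranks 3 and 37: θ*₍3₎ = 3.61, θ*₍37₎ = 6.84.
Basic interval reflects these around s:
  lower = 2 × 5.02 − 6.84 = 3.20
  upper = 2 × 5.02 − 3.61 = 6.43

(3.20, 6.43)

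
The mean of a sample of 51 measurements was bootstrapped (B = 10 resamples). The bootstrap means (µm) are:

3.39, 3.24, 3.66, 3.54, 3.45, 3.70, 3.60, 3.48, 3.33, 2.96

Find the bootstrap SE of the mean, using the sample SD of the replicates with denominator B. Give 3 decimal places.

SE* = 0.209

Bootstrap SE is the standard deviation of the 10 replicate means.
Mean of replicates: (3.39 + 3.24 + 3.66 + 3.54 + 3.45 + 3.70 + 3.60 + 3.48 + 3.33 + 2.96) / 10 = 34.3500 / 10 = 3.4350
Sum of squared deviations: (−0.0450)² + (−0.1950)² + (+0.2250)² + (+0.1050)² + (+0.0150)² + (+0.2650)² + (+0.1650)² + (+0.0450)² + (−0.1050)² + (−0.4750)² = 0.4381
Variance = 0.4381 / 10 = 0.0438
SE* = √0.0438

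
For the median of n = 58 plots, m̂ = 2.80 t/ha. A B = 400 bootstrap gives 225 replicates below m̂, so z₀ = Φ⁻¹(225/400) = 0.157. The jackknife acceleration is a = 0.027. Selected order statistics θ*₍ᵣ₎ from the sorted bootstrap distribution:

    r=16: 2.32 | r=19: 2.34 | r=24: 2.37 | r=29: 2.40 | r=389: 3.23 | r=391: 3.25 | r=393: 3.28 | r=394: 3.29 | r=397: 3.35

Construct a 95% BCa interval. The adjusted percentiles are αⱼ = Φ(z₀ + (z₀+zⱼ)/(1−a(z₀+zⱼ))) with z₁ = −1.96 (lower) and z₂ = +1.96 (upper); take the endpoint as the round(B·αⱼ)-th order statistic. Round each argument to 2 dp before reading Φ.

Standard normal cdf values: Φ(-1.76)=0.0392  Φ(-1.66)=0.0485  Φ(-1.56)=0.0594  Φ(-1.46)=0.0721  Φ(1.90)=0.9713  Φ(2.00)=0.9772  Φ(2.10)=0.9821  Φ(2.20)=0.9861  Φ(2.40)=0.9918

(2.37, 3.35)

Lower: z₀ + z₁ = 0.157 + (-1.960) = -1.803; 1 − a(z₀+z₁) = 1 − (0.027)(-1.803) = 1.0487; argument = 0.157 + (-1.803)/1.0487 = -1.5623 → -1.56.
α₁ = Φ(-1.56) = 0.0594; rank = round(400 × 0.0594) = 24; θ*₍24₎ = 2.37.
Upper: z₀ + z₂ = 2.117; 1 − a(z₀+z₂) = 0.9428; argument = 2.4023 → 2.40; α₂ = 0.9918; rank = 397; θ*₍397₎ = 3.35.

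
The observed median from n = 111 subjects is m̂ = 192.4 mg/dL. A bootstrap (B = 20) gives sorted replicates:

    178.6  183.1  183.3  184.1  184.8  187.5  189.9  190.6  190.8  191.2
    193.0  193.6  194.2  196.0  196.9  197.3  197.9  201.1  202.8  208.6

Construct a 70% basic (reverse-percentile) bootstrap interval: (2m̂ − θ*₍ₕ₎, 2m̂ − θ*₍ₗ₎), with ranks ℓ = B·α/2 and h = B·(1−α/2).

(186.9, 201.5)

Percentile endpoints at ranks 3 and 17: θ*₍3₎ = 183.3, θ*₍17₎ = 197.9.
Basic interval reflects these around m̂:
  lower = 2 × 192.4 − 197.9 = 186.9
  upper = 2 × 192.4 − 183.3 = 201.5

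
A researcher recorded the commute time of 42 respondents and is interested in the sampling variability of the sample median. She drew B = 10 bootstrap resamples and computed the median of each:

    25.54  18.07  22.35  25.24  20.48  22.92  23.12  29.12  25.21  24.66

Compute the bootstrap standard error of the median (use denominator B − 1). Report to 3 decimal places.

Bootstrap SE is the standard deviation of the 10 replicate medians.
Mean of replicates: (25.54 + 18.07 + 22.35 + 25.24 + 20.48 + 22.92 + 23.12 + 29.12 + 25.21 + 24.66) / 10 = 236.7100 / 10 = 23.6710
Sum of squared deviations: (+1.8690)² + (−5.6010)² + (−1.3210)² + (+1.5690)² + (−3.1910)² + (−0.7510)² + (−0.5510)² + (+5.4490)² + (+1.5390)² + (+0.9890)² = 83.1595
Variance = 83.1595 / 9 = 9.2399
SE* = √9.2399

SE* = 3.040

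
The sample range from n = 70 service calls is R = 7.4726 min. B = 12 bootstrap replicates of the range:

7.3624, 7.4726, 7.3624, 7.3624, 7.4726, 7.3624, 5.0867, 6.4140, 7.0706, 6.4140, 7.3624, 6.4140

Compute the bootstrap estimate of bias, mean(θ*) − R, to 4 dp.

mean(θ*) = (7.3624 + 7.4726 + 7.3624 + 7.3624 + 7.4726 + 7.3624 + 5.0867 + 6.4140 + 7.0706 + 6.4140 + 7.3624 + 6.4140) / 12 = 6.92971
bias = 6.92971 − 7.4726

bias = −0.5429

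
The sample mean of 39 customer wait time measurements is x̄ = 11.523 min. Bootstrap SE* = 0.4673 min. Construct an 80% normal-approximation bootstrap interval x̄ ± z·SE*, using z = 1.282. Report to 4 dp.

(10.9239, 12.1221)

Margin = 1.282 × 0.4673 = 0.59908
Interval: 11.523 ± 0.59908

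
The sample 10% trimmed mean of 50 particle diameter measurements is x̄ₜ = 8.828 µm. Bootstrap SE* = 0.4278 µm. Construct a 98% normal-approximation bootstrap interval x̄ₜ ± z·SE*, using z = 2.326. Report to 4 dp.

(7.8329, 9.8231)

Margin = 2.326 × 0.4278 = 0.99506
Interval: 8.828 ± 0.99506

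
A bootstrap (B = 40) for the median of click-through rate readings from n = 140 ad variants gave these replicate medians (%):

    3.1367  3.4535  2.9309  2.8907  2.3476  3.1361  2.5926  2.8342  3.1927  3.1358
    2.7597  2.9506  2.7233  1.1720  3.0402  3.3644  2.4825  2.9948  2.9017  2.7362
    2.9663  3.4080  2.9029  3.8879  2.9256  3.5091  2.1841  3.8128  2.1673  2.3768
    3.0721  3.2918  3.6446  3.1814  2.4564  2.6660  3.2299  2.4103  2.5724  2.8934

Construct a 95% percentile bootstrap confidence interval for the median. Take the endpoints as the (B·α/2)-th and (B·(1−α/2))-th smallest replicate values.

Sorted replicates: 1.1720, 2.1673, 2.1841, 2.3476, 2.3768, 2.4103, 2.4564, 2.4825, 2.5724, 2.5926, 2.6660, 2.7233, 2.7362, 2.7597, 2.8342, 2.8907, 2.8934, 2.9017, 2.9029, 2.9256, 2.9309, 2.9506, 2.9663, 2.9948, 3.0402, 3.0721, 3.1358, 3.1361, 3.1367, 3.1814, 3.1927, 3.2299, 3.2918, 3.3644, 3.4080, 3.4535, 3.5091, 3.6446, 3.8128, 3.8879
α = 0.05; lower rank = 40 × 0.025 = 1; upper rank = 40 × 0.975 = 39.
The 1st smallest replicate is 1.1720; the 39th is 3.8128.

(1.1720, 3.8128)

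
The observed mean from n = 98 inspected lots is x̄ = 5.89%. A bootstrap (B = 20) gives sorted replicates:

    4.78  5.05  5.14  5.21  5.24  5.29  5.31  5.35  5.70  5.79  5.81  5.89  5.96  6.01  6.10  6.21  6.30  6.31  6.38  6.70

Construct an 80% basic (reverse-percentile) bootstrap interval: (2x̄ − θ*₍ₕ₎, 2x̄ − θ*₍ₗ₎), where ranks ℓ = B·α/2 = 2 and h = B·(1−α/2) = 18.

(5.47, 6.73)

Percentile endpoints at ranks 2 and 18: θ*₍2₎ = 5.05, θ*₍18₎ = 6.31.
Basic interval reflects these around x̄:
  lower = 2 × 5.89 − 6.31 = 5.47
  upper = 2 × 5.89 − 5.05 = 6.73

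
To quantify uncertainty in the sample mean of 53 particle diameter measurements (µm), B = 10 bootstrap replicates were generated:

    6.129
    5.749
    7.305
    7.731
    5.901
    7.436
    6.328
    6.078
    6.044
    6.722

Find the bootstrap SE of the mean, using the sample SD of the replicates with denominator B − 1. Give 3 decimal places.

Bootstrap SE is the standard deviation of the 10 replicate means.
Mean of replicates: (6.129 + 5.749 + 7.305 + 7.731 + 5.901 + 7.436 + 6.328 + 6.078 + 6.044 + 6.722) / 10 = 65.4230 / 10 = 6.5423
Sum of squared deviations: (−0.4133)² + (−0.7933)² + (+0.7627)² + (+1.1887)² + (−0.6413)² + (+0.8937)² + (−0.2143)² + (−0.4643)² + (−0.4983)² + (+0.1797)² = 4.5469
Variance = 4.5469 / 9 = 0.5052
SE* = √0.5052

SE* = 0.711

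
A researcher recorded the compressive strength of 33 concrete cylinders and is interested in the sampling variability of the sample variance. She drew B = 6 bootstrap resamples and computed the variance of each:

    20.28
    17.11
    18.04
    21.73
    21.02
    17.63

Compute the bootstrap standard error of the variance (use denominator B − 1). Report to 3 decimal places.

SE* = 1.949

Bootstrap SE is the standard deviation of the 6 replicate variances.
Mean of replicates: (20.28 + 17.11 + 18.04 + 21.73 + 21.02 + 17.63) / 6 = 115.8100 / 6 = 19.3017
Sum of squared deviations: (+0.9783)² + (−2.1917)² + (−1.2617)² + (+2.4283)² + (+1.7183)² + (−1.6717)² = 18.9963
Variance = 18.9963 / 5 = 3.7993
SE* = √3.7993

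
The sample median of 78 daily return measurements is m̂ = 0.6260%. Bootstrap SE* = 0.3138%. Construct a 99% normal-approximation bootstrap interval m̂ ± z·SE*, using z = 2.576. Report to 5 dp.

(-0.18235, 1.43435)

Margin = 2.576 × 0.3138 = 0.808349
Interval: 0.6260 ± 0.808349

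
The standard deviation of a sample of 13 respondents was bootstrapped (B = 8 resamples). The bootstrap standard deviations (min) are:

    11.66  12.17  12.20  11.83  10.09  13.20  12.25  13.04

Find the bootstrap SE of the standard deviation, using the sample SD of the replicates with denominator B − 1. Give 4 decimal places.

Bootstrap SE is the standard deviation of the 8 replicate standard deviations.
Mean of replicates: (11.66 + 12.17 + 12.20 + 11.83 + 10.09 + 13.20 + 12.25 + 13.04) / 8 = 96.44000 / 8 = 12.05500
Sum of squared deviations: (−0.39500)² + (+0.11500)² + (+0.14500)² + (−0.22500)² + (−1.96500)² + (+1.14500)² + (+0.19500)² + (+0.98500)² = 6.42140
Variance = 6.42140 / 7 = 0.91734
SE* = √0.91734

SE* = 0.9578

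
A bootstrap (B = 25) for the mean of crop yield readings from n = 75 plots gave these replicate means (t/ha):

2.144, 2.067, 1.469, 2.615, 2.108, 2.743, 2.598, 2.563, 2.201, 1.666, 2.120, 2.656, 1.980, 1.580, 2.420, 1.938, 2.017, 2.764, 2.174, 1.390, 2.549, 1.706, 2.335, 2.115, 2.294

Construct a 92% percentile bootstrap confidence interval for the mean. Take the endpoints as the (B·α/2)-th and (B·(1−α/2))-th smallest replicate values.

(1.390, 2.743)

Sorted replicates: 1.390, 1.469, 1.580, 1.666, 1.706, 1.938, 1.980, 2.017, 2.067, 2.108, 2.115, 2.120, 2.144, 2.174, 2.201, 2.294, 2.335, 2.420, 2.549, 2.563, 2.598, 2.615, 2.656, 2.743, 2.764
α = 0.08; lower rank = 25 × 0.040 = 1; upper rank = 25 × 0.960 = 24.
The 1st smallest replicate is 1.390; the 24th is 2.743.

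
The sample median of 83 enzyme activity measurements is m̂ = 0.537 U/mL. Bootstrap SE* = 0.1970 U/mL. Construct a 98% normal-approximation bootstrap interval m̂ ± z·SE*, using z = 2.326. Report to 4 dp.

(0.0788, 0.9952)

Margin = 2.326 × 0.1970 = 0.45822
Interval: 0.537 ± 0.45822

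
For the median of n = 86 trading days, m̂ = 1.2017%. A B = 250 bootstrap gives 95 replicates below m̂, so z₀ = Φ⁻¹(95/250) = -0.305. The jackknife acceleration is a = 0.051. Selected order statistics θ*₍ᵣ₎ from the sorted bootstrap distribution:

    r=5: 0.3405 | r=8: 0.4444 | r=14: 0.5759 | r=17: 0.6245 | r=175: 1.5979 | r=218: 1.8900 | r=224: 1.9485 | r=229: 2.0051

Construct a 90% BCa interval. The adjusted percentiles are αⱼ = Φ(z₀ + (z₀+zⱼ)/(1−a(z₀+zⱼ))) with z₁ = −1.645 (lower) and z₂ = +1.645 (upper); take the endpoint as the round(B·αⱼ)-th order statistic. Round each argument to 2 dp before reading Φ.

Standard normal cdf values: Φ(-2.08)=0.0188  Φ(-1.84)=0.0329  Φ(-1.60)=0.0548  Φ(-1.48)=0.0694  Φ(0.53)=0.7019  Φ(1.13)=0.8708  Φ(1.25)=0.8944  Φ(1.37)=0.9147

Lower: z₀ + z₁ = -0.305 + (-1.645) = -1.950; 1 − a(z₀+z₁) = 1 − (0.051)(-1.950) = 1.0995; argument = -0.305 + (-1.950)/1.0995 = -2.0786 → -2.08.
α₁ = Φ(-2.08) = 0.0188; rank = round(250 × 0.0188) = 5; θ*₍5₎ = 0.3405.
Upper: z₀ + z₂ = 1.340; 1 − a(z₀+z₂) = 0.9317; argument = 1.1333 → 1.13; α₂ = 0.8708; rank = 218; θ*₍218₎ = 1.8900.

(0.3405, 1.8900)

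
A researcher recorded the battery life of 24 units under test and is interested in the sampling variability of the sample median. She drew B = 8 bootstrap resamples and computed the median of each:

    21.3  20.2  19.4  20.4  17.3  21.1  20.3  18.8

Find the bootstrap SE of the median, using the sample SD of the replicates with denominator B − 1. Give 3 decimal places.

Bootstrap SE is the standard deviation of the 8 replicate medians.
Mean of replicates: (21.3 + 20.2 + 19.4 + 20.4 + 17.3 + 21.1 + 20.3 + 18.8) / 8 = 158.8000 / 8 = 19.8500
Sum of squared deviations: (+1.4500)² + (+0.3500)² + (−0.4500)² + (+0.5500)² + (−2.5500)² + (+1.2500)² + (+0.4500)² + (−1.0500)² = 12.1000
Variance = 12.1000 / 7 = 1.7286
SE* = √1.7286

SE* = 1.315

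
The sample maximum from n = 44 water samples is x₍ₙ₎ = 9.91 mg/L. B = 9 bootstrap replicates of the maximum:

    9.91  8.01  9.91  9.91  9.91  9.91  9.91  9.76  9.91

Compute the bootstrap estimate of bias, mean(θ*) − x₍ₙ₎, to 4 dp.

bias = −0.2278

mean(θ*) = (9.91 + 8.01 + 9.91 + 9.91 + 9.91 + 9.91 + 9.91 + 9.76 + 9.91) / 9 = 9.68222
bias = 9.68222 − 9.91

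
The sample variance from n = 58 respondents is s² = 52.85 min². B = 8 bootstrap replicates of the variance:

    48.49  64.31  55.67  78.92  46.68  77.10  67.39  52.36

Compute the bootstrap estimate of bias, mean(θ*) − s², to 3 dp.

mean(θ*) = (48.49 + 64.31 + 55.67 + 78.92 + 46.68 + 77.10 + 67.39 + 52.36) / 8 = 61.3650
bias = 61.3650 − 52.85

bias = +8.515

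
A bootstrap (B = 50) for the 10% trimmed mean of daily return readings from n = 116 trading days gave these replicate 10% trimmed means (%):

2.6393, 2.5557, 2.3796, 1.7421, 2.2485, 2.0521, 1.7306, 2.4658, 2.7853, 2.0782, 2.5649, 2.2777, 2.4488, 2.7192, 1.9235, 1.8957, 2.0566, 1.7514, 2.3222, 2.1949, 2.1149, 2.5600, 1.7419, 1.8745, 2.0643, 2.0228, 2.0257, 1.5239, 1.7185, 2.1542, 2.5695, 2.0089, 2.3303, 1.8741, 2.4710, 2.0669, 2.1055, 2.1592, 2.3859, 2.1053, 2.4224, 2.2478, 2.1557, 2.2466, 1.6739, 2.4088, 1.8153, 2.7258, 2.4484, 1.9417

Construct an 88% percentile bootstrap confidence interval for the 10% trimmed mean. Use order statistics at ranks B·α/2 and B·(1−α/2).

(1.7185, 2.6393)

Sorted replicates: 1.5239, 1.6739, 1.7185, 1.7306, 1.7419, 1.7421, 1.7514, 1.8153, 1.8741, 1.8745, 1.8957, 1.9235, 1.9417, 2.0089, 2.0228, 2.0257, 2.0521, 2.0566, 2.0643, 2.0669, 2.0782, 2.1053, 2.1055, 2.1149, 2.1542, 2.1557, 2.1592, 2.1949, 2.2466, 2.2478, 2.2485, 2.2777, 2.3222, 2.3303, 2.3796, 2.3859, 2.4088, 2.4224, 2.4484, 2.4488, 2.4658, 2.4710, 2.5557, 2.5600, 2.5649, 2.5695, 2.6393, 2.7192, 2.7258, 2.7853
α = 0.12; lower rank = 50 × 0.060 = 3; upper rank = 50 × 0.940 = 47.
The 3rd smallest replicate is 1.7185; the 47th is 2.6393.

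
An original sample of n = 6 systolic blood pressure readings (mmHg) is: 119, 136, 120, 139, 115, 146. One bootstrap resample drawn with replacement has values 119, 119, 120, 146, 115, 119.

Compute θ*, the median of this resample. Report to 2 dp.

θ* = 119.00

Sorted: 115, 119, 119, 119, 120, 146
Median = average of the two middle values = 119.00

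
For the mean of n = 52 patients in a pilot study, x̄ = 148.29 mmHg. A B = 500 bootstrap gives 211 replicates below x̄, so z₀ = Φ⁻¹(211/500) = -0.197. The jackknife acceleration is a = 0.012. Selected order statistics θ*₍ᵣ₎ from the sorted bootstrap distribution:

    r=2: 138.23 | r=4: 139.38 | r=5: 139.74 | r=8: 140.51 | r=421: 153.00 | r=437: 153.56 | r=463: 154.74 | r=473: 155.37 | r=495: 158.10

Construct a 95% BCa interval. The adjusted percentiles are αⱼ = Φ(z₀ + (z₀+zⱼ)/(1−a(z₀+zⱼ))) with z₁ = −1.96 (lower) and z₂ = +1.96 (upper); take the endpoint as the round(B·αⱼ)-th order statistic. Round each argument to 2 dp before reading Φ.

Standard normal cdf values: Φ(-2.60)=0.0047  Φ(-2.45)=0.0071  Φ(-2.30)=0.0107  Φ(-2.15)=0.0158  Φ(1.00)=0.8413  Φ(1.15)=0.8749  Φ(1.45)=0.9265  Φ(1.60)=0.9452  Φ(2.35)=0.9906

(139.74, 155.37)

Lower: z₀ + z₁ = -0.197 + (-1.960) = -2.157; 1 − a(z₀+z₁) = 1 − (0.012)(-2.157) = 1.0259; argument = -0.197 + (-2.157)/1.0259 = -2.2996 → -2.30.
α₁ = Φ(-2.30) = 0.0107; rank = round(500 × 0.0107) = 5; θ*₍5₎ = 139.74.
Upper: z₀ + z₂ = 1.763; 1 − a(z₀+z₂) = 0.9788; argument = 1.6041 → 1.60; α₂ = 0.9452; rank = 473; θ*₍473₎ = 155.37.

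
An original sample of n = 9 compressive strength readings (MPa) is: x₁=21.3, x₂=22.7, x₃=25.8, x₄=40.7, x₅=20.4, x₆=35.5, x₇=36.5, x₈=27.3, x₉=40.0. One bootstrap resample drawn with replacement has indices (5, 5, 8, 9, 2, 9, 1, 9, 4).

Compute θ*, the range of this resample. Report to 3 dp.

Resample values: 20.4, 20.4, 27.3, 40.0, 22.7, 40.0, 21.3, 40.0, 40.7.
Range = 40.7 − 20.4 = 20.300

θ* = 20.300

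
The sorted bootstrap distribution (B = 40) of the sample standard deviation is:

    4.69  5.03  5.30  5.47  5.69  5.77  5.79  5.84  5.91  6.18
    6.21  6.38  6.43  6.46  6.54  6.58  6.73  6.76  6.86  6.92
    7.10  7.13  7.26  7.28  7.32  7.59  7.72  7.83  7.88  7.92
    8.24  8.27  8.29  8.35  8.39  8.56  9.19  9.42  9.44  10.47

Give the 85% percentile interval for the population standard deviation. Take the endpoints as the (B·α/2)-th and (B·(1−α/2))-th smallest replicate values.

α = 0.15; lower rank = 40 × 0.075 = 3; upper rank = 40 × 0.925 = 37.
The 3rd smallest replicate is 5.30; the 37th is 9.19.

(5.30, 9.19)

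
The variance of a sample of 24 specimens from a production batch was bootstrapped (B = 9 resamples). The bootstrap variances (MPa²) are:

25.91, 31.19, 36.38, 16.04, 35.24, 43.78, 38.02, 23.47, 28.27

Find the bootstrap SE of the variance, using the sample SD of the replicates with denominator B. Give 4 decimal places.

SE* = 7.9818

Bootstrap SE is the standard deviation of the 9 replicate variances.
Mean of replicates: (25.91 + 31.19 + 36.38 + 16.04 + 35.24 + 43.78 + 38.02 + 23.47 + 28.27) / 9 = 278.30000 / 9 = 30.92222
Sum of squared deviations: (−5.01222)² + (+0.26778)² + (+5.45778)² + (−14.88222)² + (+4.31778)² + (+12.85778)² + (+7.09778)² + (−7.45222)² + (−2.65222)² = 573.37596
Variance = 573.37596 / 9 = 63.70844
SE* = √63.70844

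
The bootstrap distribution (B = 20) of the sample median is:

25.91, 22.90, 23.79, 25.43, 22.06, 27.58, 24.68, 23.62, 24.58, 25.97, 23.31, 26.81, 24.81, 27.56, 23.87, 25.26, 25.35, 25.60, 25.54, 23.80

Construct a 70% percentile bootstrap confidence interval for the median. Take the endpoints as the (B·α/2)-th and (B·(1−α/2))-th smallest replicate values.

Sorted replicates: 22.06, 22.90, 23.31, 23.62, 23.79, 23.80, 23.87, 24.58, 24.68, 24.81, 25.26, 25.35, 25.43, 25.54, 25.60, 25.91, 25.97, 26.81, 27.56, 27.58
α = 0.30; lower rank = 20 × 0.150 = 3; upper rank = 20 × 0.850 = 17.
The 3rd smallest replicate is 23.31; the 17th is 25.97.

(23.31, 25.97)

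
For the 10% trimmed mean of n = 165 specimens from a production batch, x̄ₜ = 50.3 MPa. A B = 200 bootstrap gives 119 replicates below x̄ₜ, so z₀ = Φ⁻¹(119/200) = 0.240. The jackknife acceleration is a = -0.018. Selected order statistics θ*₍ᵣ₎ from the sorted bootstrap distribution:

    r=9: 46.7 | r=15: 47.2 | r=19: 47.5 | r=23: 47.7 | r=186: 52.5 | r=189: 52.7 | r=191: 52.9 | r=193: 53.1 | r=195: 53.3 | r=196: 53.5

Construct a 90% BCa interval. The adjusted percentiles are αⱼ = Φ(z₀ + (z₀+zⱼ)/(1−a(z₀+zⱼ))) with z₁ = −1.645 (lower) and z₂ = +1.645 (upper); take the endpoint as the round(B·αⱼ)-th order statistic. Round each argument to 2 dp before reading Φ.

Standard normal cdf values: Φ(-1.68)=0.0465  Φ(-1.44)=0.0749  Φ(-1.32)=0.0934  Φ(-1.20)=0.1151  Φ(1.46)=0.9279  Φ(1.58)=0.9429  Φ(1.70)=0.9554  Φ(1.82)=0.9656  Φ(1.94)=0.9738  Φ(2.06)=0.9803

Lower: z₀ + z₁ = 0.240 + (-1.645) = -1.405; 1 − a(z₀+z₁) = 1 − (-0.018)(-1.405) = 0.9747; argument = 0.240 + (-1.405)/0.9747 = -1.2015 → -1.20.
α₁ = Φ(-1.20) = 0.1151; rank = round(200 × 0.1151) = 23; θ*₍23₎ = 47.7.
Upper: z₀ + z₂ = 1.885; 1 − a(z₀+z₂) = 1.0339; argument = 2.0631 → 2.06; α₂ = 0.9803; rank = 196; θ*₍196₎ = 53.5.

(47.7, 53.5)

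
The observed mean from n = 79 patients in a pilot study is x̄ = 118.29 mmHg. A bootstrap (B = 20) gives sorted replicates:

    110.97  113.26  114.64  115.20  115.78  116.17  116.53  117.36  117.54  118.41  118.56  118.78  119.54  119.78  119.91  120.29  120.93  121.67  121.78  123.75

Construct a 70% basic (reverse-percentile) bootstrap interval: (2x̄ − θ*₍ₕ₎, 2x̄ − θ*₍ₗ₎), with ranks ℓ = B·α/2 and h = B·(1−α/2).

Percentile endpoints at ranks 3 and 17: θ*₍3₎ = 114.64, θ*₍17₎ = 120.93.
Basic interval reflects these around x̄:
  lower = 2 × 118.29 − 120.93 = 115.65
  upper = 2 × 118.29 − 114.64 = 121.94

(115.65, 121.94)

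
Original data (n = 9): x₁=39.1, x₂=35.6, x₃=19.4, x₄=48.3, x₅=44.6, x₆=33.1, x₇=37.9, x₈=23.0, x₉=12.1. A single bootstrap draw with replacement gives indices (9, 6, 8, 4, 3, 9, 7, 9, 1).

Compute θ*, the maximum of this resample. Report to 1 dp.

Resample values: 12.1, 33.1, 23.0, 48.3, 19.4, 12.1, 37.9, 12.1, 39.1.
Maximum = 48.3

θ* = 48.3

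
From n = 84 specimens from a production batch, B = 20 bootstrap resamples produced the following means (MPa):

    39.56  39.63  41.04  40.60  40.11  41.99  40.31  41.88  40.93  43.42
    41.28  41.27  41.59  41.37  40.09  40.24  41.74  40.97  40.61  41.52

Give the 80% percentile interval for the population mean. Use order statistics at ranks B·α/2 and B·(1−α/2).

Sorted replicates: 39.56, 39.63, 40.09, 40.11, 40.24, 40.31, 40.60, 40.61, 40.93, 40.97, 41.04, 41.27, 41.28, 41.37, 41.52, 41.59, 41.74, 41.88, 41.99, 43.42
α = 0.20; lower rank = 20 × 0.100 = 2; upper rank = 20 × 0.900 = 18.
The 2nd smallest replicate is 39.63; the 18th is 41.88.

(39.63, 41.88)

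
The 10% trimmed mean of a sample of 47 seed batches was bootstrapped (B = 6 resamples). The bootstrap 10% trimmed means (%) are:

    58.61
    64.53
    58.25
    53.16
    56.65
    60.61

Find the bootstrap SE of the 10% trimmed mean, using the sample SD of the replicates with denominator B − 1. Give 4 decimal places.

SE* = 3.8136

Bootstrap SE is the standard deviation of the 6 replicate 10% trimmed means.
Mean of replicates: (58.61 + 64.53 + 58.25 + 53.16 + 56.65 + 60.61) / 6 = 351.81000 / 6 = 58.63500
Sum of squared deviations: (−0.02500)² + (+5.89500)² + (−0.38500)² + (−5.47500)² + (−1.98500)² + (+1.97500)² = 72.71635
Variance = 72.71635 / 5 = 14.54327
SE* = √14.54327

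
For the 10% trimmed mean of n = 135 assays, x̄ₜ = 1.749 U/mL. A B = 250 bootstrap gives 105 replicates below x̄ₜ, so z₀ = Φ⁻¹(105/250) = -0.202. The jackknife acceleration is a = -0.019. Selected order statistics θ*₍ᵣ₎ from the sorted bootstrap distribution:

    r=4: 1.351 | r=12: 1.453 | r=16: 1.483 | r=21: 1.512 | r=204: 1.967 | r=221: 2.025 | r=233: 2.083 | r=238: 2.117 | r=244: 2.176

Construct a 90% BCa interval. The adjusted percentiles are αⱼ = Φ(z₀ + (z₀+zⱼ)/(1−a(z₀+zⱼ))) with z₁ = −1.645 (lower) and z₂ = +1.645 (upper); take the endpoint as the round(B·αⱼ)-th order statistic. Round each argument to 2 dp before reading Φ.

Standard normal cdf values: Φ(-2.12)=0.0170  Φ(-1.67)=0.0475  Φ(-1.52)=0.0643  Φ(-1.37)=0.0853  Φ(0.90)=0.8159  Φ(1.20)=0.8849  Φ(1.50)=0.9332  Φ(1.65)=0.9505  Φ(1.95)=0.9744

Lower: z₀ + z₁ = -0.202 + (-1.645) = -1.847; 1 − a(z₀+z₁) = 1 − (-0.019)(-1.847) = 0.9649; argument = -0.202 + (-1.847)/0.9649 = -2.1162 → -2.12.
α₁ = Φ(-2.12) = 0.0170; rank = round(250 × 0.0170) = 4; θ*₍4₎ = 1.351.
Upper: z₀ + z₂ = 1.443; 1 − a(z₀+z₂) = 1.0274; argument = 1.2025 → 1.20; α₂ = 0.8849; rank = 221; θ*₍221₎ = 2.025.

(1.351, 2.025)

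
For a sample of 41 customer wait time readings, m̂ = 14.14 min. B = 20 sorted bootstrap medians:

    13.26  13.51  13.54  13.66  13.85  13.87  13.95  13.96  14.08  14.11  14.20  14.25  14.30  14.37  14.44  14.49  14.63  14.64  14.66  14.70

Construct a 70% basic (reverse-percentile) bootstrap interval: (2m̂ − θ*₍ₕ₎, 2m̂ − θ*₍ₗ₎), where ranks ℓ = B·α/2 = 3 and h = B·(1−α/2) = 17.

(13.65, 14.74)

Percentile endpoints at ranks 3 and 17: θ*₍3₎ = 13.54, θ*₍17₎ = 14.63.
Basic interval reflects these around m̂:
  lower = 2 × 14.14 − 14.63 = 13.65
  upper = 2 × 14.14 − 13.54 = 14.74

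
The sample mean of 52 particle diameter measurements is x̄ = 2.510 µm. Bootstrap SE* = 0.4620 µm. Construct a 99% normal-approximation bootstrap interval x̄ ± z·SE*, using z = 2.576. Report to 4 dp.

(1.3199, 3.7001)

Margin = 2.576 × 0.4620 = 1.19011
Interval: 2.510 ± 1.19011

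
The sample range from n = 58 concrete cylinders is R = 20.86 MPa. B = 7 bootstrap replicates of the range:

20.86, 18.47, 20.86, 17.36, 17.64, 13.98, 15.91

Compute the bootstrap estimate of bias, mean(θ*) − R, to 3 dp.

bias = −2.991

mean(θ*) = (20.86 + 18.47 + 20.86 + 17.36 + 17.64 + 13.98 + 15.91) / 7 = 17.8686
bias = 17.8686 − 20.86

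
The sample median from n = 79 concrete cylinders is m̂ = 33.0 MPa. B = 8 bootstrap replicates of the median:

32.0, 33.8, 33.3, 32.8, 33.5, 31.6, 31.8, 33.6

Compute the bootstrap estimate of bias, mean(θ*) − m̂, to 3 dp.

bias = −0.200

mean(θ*) = (32.0 + 33.8 + 33.3 + 32.8 + 33.5 + 31.6 + 31.8 + 33.6) / 8 = 32.8000
bias = 32.8000 − 33.0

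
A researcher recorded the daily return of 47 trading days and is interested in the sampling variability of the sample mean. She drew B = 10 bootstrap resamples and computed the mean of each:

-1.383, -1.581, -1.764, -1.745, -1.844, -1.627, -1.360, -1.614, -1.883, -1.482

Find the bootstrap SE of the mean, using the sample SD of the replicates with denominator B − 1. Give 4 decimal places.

Bootstrap SE is the standard deviation of the 10 replicate means.
Mean of replicates: ((-1.383) + (-1.581) + (-1.764) + (-1.745) + (-1.844) + (-1.627) + (-1.360) + (-1.614) + (-1.883) + (-1.482)) / 10 = -16.28300 / 10 = -1.62830
Sum of squared deviations: (+0.24530)² + (+0.04730)² + (−0.13570)² + (−0.11670)² + (−0.21570)² + (+0.00130)² + (+0.26830)² + (+0.01430)² + (−0.25470)² + (+0.14630)² = 0.29944
Variance = 0.29944 / 9 = 0.03327
SE* = √0.03327

SE* = 0.1824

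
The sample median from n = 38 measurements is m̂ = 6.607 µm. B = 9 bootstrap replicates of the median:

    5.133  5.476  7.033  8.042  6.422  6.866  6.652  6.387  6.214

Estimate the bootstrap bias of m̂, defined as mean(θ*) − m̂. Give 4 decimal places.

mean(θ*) = (5.133 + 5.476 + 7.033 + 8.042 + 6.422 + 6.866 + 6.652 + 6.387 + 6.214) / 9 = 6.46944
bias = 6.46944 − 6.607

bias = −0.1376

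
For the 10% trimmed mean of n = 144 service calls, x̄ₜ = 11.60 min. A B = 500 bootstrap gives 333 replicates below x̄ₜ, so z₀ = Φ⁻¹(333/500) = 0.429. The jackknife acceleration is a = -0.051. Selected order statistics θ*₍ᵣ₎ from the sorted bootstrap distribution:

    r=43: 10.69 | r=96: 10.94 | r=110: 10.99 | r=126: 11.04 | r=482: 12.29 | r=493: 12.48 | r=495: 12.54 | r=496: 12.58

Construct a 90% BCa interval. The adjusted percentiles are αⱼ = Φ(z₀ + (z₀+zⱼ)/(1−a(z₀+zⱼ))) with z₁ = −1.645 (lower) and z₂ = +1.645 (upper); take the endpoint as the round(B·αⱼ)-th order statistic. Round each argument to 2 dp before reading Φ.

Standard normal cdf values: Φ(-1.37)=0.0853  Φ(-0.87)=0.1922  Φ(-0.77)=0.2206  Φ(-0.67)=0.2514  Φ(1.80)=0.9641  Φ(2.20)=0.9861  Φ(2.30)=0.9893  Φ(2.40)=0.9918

Lower: z₀ + z₁ = 0.429 + (-1.645) = -1.216; 1 − a(z₀+z₁) = 1 − (-0.051)(-1.216) = 0.9380; argument = 0.429 + (-1.216)/0.9380 = -0.8674 → -0.87.
α₁ = Φ(-0.87) = 0.1922; rank = round(500 × 0.1922) = 96; θ*₍96₎ = 10.94.
Upper: z₀ + z₂ = 2.074; 1 − a(z₀+z₂) = 1.1058; argument = 2.3046 → 2.30; α₂ = 0.9893; rank = 495; θ*₍495₎ = 12.54.

(10.94, 12.54)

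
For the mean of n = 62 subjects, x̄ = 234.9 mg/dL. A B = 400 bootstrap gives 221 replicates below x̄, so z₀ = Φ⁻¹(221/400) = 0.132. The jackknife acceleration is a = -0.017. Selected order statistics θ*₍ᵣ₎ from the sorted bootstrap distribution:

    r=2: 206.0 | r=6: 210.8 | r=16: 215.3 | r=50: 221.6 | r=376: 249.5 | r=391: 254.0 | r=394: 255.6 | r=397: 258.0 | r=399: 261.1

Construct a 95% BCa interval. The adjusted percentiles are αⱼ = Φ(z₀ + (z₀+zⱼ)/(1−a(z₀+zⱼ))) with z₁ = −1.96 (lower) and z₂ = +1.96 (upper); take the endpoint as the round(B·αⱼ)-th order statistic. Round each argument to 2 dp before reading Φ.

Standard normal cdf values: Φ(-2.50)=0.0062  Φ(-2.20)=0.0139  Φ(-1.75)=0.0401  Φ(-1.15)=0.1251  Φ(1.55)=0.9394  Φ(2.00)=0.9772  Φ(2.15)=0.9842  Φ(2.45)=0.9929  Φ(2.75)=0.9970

Lower: z₀ + z₁ = 0.132 + (-1.960) = -1.828; 1 − a(z₀+z₁) = 1 − (-0.017)(-1.828) = 0.9689; argument = 0.132 + (-1.828)/0.9689 = -1.7546 → -1.75.
α₁ = Φ(-1.75) = 0.0401; rank = round(400 × 0.0401) = 16; θ*₍16₎ = 215.3.
Upper: z₀ + z₂ = 2.092; 1 − a(z₀+z₂) = 1.0356; argument = 2.1522 → 2.15; α₂ = 0.9842; rank = 394; θ*₍394₎ = 255.6.

(215.3, 255.6)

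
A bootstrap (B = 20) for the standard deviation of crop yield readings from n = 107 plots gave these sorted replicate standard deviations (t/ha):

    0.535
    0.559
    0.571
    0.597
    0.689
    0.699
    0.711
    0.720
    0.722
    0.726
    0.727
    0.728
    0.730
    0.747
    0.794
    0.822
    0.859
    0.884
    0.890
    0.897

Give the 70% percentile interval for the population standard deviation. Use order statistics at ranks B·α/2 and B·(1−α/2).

(0.571, 0.859)

α = 0.30; lower rank = 20 × 0.150 = 3; upper rank = 20 × 0.850 = 17.
The 3rd smallest replicate is 0.571; the 17th is 0.859.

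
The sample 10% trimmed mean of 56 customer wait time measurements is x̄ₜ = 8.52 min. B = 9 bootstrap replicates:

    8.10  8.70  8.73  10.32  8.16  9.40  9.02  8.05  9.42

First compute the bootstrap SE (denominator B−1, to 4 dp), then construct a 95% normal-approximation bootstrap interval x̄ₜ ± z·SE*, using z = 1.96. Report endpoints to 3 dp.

(7.046, 9.994)

Mean of replicates = 8.8778; sum of squared deviations = 4.5258; SE* = √(4.5258/8) = 0.7521
Margin = 1.96 × 0.7521 = 1.4741
Interval: 8.52 ± 1.4741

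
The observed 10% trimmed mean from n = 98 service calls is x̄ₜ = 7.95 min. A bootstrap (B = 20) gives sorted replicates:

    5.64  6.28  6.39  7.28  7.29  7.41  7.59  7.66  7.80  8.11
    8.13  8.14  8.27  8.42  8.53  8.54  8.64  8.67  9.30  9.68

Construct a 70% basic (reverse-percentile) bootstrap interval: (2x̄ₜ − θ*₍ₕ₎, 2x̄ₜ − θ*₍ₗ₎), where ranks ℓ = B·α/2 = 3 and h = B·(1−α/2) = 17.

Percentile endpoints at ranks 3 and 17: θ*₍3₎ = 6.39, θ*₍17₎ = 8.64.
Basic interval reflects these around x̄ₜ:
  lower = 2 × 7.95 − 8.64 = 7.26
  upper = 2 × 7.95 − 6.39 = 9.51

(7.26, 9.51)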